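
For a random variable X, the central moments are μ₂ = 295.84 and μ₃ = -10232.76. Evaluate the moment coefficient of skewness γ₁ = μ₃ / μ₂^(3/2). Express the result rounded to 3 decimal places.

σ = √μ₂ = √295.84 = 17.20000
σ³ = μ₂^(3/2) = 5088.44800
γ₁ = μ₃/σ³ = -10232.76 / 5088.44800 ≈ -2.011

-2.011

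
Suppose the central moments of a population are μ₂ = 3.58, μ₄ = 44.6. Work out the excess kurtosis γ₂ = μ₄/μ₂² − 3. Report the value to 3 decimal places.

0.480

μ₂² = 3.58² = 12.81640
μ₄/μ₂² = 44.6 / 12.81640 = 3.47992
γ₂ = 3.47992 − 3 ≈ 0.480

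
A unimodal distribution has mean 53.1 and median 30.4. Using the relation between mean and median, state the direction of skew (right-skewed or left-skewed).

right-skewed

mean − median = 53.1 − 30.4 = 22.7
mean > median ⇒ the longer tail is on the right ⇒ right-skewed (positively skewed).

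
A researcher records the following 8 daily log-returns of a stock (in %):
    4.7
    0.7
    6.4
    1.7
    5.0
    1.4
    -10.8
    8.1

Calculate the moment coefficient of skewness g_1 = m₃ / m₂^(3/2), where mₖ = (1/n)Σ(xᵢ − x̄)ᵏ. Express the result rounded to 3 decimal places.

-1.418

x̄ = (4.7 + 0.7 + 6.4 + 1.7 + 5.0 + 1.4 - 10.8 + 8.1) / 8 = 2.1500
deviations (xᵢ − x̄): 2.5500, -1.4500, 4.2500, -0.4500, 2.8500, -0.7500, -12.9500, 5.9500
Σ(xᵢ − x̄)² = 238.6600 ⇒ m₂ = 238.6600/8 = 29.83250
Σ(xᵢ − x̄)³ = -1848.1680 ⇒ m₃ = -1848.1680/8 = -231.02100
m₂^(3/2) = 29.83250^(1.5) = 162.94254
g_1 = m₃ / m₂^(3/2) = -231.02100 / 162.94254 ≈ -1.418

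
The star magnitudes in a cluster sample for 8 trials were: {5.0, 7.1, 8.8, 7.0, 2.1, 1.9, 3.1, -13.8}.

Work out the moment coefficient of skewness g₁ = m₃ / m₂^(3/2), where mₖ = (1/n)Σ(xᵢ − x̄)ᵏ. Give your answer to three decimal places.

x̄ = (5.0 + 7.1 + 8.8 + 7.0 + 2.1 + 1.9 + 3.1 - 13.8) / 8 = 2.6500
deviations (xᵢ − x̄): 2.3500, 4.4500, 6.1500, 4.3500, -0.5500, -0.7500, 0.4500, -16.4500
Σ(xᵢ − x̄)² = 353.7400 ⇒ m₂ = 353.7400/8 = 44.21750
Σ(xᵢ − x̄)³ = -4035.8880 ⇒ m₃ = -4035.8880/8 = -504.48600
m₂^(3/2) = 44.21750^(1.5) = 294.02975
g₁ = m₃ / m₂^(3/2) = -504.48600 / 294.02975 ≈ -1.716

-1.716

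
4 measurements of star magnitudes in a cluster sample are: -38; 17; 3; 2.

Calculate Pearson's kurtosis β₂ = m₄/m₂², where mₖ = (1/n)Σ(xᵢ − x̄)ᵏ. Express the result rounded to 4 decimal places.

x̄ = -4.0000
Σ(xᵢ − x̄)² = 1682.0000 ⇒ m₂ = 420.50000
Σ(xᵢ − x̄)⁴ = 1534514.0000 ⇒ m₄ = 383628.50000
m₂² = 176820.25000
β₂ = m₄/m₂² = 383628.50000 / 176820.25000 ≈ 2.1696

2.1696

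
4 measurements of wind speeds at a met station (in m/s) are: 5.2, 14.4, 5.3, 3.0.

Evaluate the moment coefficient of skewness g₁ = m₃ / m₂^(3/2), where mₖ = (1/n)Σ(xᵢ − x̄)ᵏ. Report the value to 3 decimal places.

0.997

x̄ = (5.2 + 14.4 + 5.3 + 3.0) / 4 = 6.9750
deviations (xᵢ − x̄): -1.7750, 7.4250, -1.6750, -3.9750
Σ(xᵢ − x̄)² = 76.8875 ⇒ m₂ = 76.8875/4 = 19.22188
Σ(xᵢ − x̄)³ = 336.2456 ⇒ m₃ = 336.2456/4 = 84.06141
m₂^(3/2) = 19.22188^(1.5) = 84.27400
g₁ = m₃ / m₂^(3/2) = 84.06141 / 84.27400 ≈ 0.997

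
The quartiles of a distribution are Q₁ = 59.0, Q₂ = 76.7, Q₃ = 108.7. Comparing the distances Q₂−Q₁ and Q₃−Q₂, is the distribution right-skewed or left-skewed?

right-skewed

Q₂ − Q₁ = 17.7;  Q₃ − Q₂ = 32.0
Q₃ − Q₂ > Q₂ − Q₁ ⇒ the upper half is more spread out ⇒ right-skewed.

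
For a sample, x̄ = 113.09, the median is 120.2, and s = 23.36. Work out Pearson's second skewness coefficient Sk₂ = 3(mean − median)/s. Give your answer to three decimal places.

-0.913

Sk₂ = 3(113.09 − 120.2) / 23.36 = 3 × -7.1100 / 23.36
    = -21.3300 / 23.36 ≈ -0.913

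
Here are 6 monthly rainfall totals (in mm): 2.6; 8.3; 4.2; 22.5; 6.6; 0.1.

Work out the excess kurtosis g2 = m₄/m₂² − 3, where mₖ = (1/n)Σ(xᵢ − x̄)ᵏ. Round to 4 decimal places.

x̄ = 7.3833
Σ(xᵢ − x̄)² = 316.0283 ⇒ m₂ = 52.67139
Σ(xᵢ − x̄)⁴ = 55659.7285 ⇒ m₄ = 9276.62142
m₂² = 2774.27521
g2 = m₄/m₂² − 3 = 3.34380 − 3 ≈ 0.3438

0.3438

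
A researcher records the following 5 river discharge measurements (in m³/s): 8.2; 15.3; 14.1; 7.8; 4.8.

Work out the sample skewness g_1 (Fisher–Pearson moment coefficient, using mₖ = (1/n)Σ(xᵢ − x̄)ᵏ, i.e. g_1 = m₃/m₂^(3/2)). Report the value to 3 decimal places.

x̄ = (8.2 + 15.3 + 14.1 + 7.8 + 4.8) / 5 = 10.0400
deviations (xᵢ − x̄): -1.8400, 5.2600, 4.0600, -2.2400, -5.2400
Σ(xᵢ − x̄)² = 80.0120 ⇒ m₂ = 80.0120/5 = 16.00240
Σ(xᵢ − x̄)³ = 51.1082 ⇒ m₃ = 51.1082/5 = 10.22165
m₂^(3/2) = 16.00240^(1.5) = 64.01440
g_1 = m₃ / m₂^(3/2) = 10.22165 / 64.01440 ≈ 0.160

0.160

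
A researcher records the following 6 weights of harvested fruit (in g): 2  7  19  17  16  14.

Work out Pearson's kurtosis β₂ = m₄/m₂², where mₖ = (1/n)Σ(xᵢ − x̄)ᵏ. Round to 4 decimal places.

1.9558

x̄ = 12.5000
Σ(xᵢ − x̄)² = 217.5000 ⇒ m₂ = 36.25000
Σ(xᵢ − x̄)⁴ = 15420.3750 ⇒ m₄ = 2570.06250
m₂² = 1314.06250
β₂ = m₄/m₂² = 2570.06250 / 1314.06250 ≈ 1.9558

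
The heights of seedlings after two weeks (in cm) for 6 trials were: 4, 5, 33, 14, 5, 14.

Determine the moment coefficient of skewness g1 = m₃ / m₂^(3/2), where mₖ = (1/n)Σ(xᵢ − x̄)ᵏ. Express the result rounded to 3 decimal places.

1.166

x̄ = (4 + 5 + 33 + 14 + 5 + 14) / 6 = 12.5000
deviations (xᵢ − x̄): -8.5000, -7.5000, 20.5000, 1.5000, -7.5000, 1.5000
Σ(xᵢ − x̄)² = 609.5000 ⇒ m₂ = 609.5000/6 = 101.58333
Σ(xᵢ − x̄)³ = 7164.0000 ⇒ m₃ = 7164.0000/6 = 1194.00000
m₂^(3/2) = 101.58333^(1.5) = 1023.84376
g1 = m₃ / m₂^(3/2) = 1194.00000 / 1023.84376 ≈ 1.166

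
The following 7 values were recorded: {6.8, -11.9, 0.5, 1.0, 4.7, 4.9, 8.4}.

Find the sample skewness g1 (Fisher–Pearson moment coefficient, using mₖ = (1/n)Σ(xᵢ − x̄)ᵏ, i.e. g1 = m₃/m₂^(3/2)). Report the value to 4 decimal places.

-1.3380

x̄ = (6.8 - 11.9 + 0.5 + 1.0 + 4.7 + 4.9 + 8.4) / 7 = 2.0571
deviations (xᵢ − x̄): 4.7429, -13.9571, -1.5571, -1.0571, 2.6429, 2.8429, 6.3429
Σ(xᵢ − x̄)² = 276.1371 ⇒ m₂ = 276.1371/7 = 39.44816
Σ(xᵢ − x̄)³ = -2320.5251 ⇒ m₃ = -2320.5251/7 = -331.50359
m₂^(3/2) = 39.44816^(1.5) = 247.76513
g1 = m₃ / m₂^(3/2) = -331.50359 / 247.76513 ≈ -1.3380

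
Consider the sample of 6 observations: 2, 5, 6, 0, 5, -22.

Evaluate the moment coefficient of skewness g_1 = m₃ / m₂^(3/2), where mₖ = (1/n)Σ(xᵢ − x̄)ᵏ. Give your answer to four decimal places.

-1.6196

x̄ = (2 + 5 + 6 + 0 + 5 - 22) / 6 = -0.6667
deviations (xᵢ − x̄): 2.6667, 5.6667, 6.6667, 0.6667, 5.6667, -21.3333
Σ(xᵢ − x̄)² = 571.3333 ⇒ m₂ = 571.3333/6 = 95.22222
Σ(xᵢ − x̄)³ = -9029.5556 ⇒ m₃ = -9029.5556/6 = -1504.92593
m₂^(3/2) = 95.22222^(1.5) = 929.19629
g_1 = m₃ / m₂^(3/2) = -1504.92593 / 929.19629 ≈ -1.6196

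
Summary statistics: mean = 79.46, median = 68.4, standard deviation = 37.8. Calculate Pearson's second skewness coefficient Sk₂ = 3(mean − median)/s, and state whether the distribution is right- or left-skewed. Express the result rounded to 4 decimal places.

0.8778, right-skewed

Sk₂ = 3(79.46 − 68.4) / 37.8 = 3 × 11.0600 / 37.8
    = 33.1800 / 37.8 ≈ 0.8778
Sk₂ > 0 ⇒ mean > median ⇒ right-skewed (positive skew).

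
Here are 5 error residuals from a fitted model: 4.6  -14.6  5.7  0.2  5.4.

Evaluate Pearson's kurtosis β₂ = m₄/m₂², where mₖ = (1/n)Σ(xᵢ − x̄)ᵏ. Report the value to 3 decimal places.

x̄ = 0.2600
Σ(xᵢ − x̄)² = 295.6720 ⇒ m₂ = 59.13440
Σ(xᵢ − x̄)⁴ = 50689.8520 ⇒ m₄ = 10137.97040
m₂² = 3496.87726
β₂ = m₄/m₂² = 10137.97040 / 3496.87726 ≈ 2.899

2.899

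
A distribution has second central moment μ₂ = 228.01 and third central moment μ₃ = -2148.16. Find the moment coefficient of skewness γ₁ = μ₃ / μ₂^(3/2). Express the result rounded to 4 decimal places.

-0.6239

σ = √μ₂ = √228.01 = 15.10000
σ³ = μ₂^(3/2) = 3442.95100
γ₁ = μ₃/σ³ = -2148.16 / 3442.95100 ≈ -0.6239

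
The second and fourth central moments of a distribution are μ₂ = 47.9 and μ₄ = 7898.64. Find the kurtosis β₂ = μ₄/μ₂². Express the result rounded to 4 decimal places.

μ₂² = 47.9² = 2294.41000
μ₄/μ₂² = 7898.64 / 2294.41000 = 3.44256
β₂ ≈ 3.4426

3.4426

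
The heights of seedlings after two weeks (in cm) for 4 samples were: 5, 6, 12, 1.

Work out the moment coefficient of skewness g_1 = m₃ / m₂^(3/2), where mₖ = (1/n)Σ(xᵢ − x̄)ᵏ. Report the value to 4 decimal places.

x̄ = (5 + 6 + 12 + 1) / 4 = 6.0000
deviations (xᵢ − x̄): -1.0000, 0.0000, 6.0000, -5.0000
Σ(xᵢ − x̄)² = 62.0000 ⇒ m₂ = 62.0000/4 = 15.50000
Σ(xᵢ − x̄)³ = 90.0000 ⇒ m₃ = 90.0000/4 = 22.50000
m₂^(3/2) = 15.50000^(1.5) = 61.02356
g_1 = m₃ / m₂^(3/2) = 22.50000 / 61.02356 ≈ 0.3687

0.3687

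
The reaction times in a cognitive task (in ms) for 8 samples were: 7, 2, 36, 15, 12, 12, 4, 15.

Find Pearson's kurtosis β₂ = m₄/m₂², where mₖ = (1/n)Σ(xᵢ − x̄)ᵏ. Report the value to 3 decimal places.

x̄ = 12.8750
Σ(xᵢ − x̄)² = 776.8750 ⇒ m₂ = 97.10938
Σ(xᵢ − x̄)⁴ = 307398.3379 ⇒ m₄ = 38424.79224
m₂² = 9430.23071
β₂ = m₄/m₂² = 38424.79224 / 9430.23071 ≈ 4.075

4.075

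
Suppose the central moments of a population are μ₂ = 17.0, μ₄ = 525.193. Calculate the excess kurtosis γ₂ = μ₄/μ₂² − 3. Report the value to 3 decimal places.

-1.183

μ₂² = 17.0² = 289.00000
μ₄/μ₂² = 525.193 / 289.00000 = 1.81728
γ₂ = 1.81728 − 3 ≈ -1.183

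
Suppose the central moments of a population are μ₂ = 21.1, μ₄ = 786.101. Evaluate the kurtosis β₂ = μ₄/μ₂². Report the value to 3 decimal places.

μ₂² = 21.1² = 445.21000
μ₄/μ₂² = 786.101 / 445.21000 = 1.76569
β₂ ≈ 1.766

1.766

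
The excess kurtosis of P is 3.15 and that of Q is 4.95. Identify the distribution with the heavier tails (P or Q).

Higher excess kurtosis ⇒ heavier tails relative to the normal distribution.
3.15 vs 4.95: the larger is 4.95, so Q has heavier tails.

Q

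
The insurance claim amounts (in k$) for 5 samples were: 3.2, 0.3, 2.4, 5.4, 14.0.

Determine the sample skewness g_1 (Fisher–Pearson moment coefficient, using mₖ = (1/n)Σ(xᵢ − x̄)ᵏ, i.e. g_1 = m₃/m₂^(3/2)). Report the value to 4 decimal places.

1.0791

x̄ = (3.2 + 0.3 + 2.4 + 5.4 + 14.0) / 5 = 5.0600
deviations (xᵢ − x̄): -1.8600, -4.7600, -2.6600, 0.3400, 8.9400
Σ(xᵢ − x̄)² = 113.2320 ⇒ m₂ = 113.2320/5 = 22.64640
Σ(xᵢ − x̄)³ = 581.4502 ⇒ m₃ = 581.4502/5 = 116.29003
m₂^(3/2) = 22.64640^(1.5) = 107.77022
g_1 = m₃ / m₂^(3/2) = 116.29003 / 107.77022 ≈ 1.0791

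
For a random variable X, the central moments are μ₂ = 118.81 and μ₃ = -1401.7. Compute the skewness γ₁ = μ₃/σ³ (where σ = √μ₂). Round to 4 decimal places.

σ = √μ₂ = √118.81 = 10.90000
σ³ = μ₂^(3/2) = 1295.02900
γ₁ = μ₃/σ³ = -1401.7 / 1295.02900 ≈ -1.0824

-1.0824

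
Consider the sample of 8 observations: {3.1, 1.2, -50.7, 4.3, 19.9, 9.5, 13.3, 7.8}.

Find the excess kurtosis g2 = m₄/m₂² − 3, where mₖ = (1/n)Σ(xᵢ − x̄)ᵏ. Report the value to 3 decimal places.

x̄ = 1.0500
Σ(xᵢ − x̄)² = 3315.2000 ⇒ m₂ = 414.40000
Σ(xᵢ − x̄)⁴ = 7328095.0732 ⇒ m₄ = 916011.88414
m₂² = 171727.36000
g2 = m₄/m₂² − 3 = 5.33411 − 3 ≈ 2.334

2.334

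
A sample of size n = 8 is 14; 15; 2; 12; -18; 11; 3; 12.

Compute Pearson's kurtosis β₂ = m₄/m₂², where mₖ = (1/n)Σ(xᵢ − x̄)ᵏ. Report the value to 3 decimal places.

4.118

x̄ = 6.3750
Σ(xᵢ − x̄)² = 841.8750 ⇒ m₂ = 105.23438
Σ(xᵢ − x̄)⁴ = 364873.3066 ⇒ m₄ = 45609.16333
m₂² = 11074.27368
β₂ = m₄/m₂² = 45609.16333 / 11074.27368 ≈ 4.118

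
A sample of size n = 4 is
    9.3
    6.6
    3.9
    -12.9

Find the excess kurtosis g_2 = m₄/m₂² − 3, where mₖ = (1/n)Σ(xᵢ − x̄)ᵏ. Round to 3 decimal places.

-0.791

x̄ = 1.7250
Σ(xᵢ − x̄)² = 299.7675 ⇒ m₂ = 74.94188
Σ(xᵢ − x̄)⁴ = 49628.9193 ⇒ m₄ = 12407.22983
m₂² = 5616.28463
g_2 = m₄/m₂² − 3 = 2.20915 − 3 ≈ -0.791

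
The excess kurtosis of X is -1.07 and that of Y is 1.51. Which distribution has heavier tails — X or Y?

Y

Higher excess kurtosis ⇒ heavier tails relative to the normal distribution.
-1.07 vs 1.51: the larger is 1.51, so Y has heavier tails. (Y is leptokurtic — heavier-than-normal tails; the other is platykurtic.)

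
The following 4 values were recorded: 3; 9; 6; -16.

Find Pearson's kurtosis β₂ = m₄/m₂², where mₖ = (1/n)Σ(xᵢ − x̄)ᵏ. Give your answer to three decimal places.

x̄ = 0.5000
Σ(xᵢ − x̄)² = 381.0000 ⇒ m₂ = 95.25000
Σ(xᵢ − x̄)⁴ = 80294.2500 ⇒ m₄ = 20073.56250
m₂² = 9072.56250
β₂ = m₄/m₂² = 20073.56250 / 9072.56250 ≈ 2.213

2.213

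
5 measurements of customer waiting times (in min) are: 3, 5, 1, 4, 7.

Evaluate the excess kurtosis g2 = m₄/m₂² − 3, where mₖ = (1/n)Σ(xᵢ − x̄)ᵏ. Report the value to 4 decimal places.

-0.9500

x̄ = 4.0000
Σ(xᵢ − x̄)² = 20.0000 ⇒ m₂ = 4.00000
Σ(xᵢ − x̄)⁴ = 164.0000 ⇒ m₄ = 32.80000
m₂² = 16.00000
g2 = m₄/m₂² − 3 = 2.05000 − 3 ≈ -0.9500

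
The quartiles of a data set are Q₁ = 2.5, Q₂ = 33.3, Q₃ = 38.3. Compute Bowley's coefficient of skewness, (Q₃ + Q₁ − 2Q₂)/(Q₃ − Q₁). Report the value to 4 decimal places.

-0.7207

numerator: Q₃ + Q₁ − 2Q₂ = 38.3 + 2.5 − 2×33.3 = -25.8000
denominator: Q₃ − Q₁ = 38.3 − 2.5 = 35.8000
Bowley skewness = -25.8000 / 35.8000 ≈ -0.7207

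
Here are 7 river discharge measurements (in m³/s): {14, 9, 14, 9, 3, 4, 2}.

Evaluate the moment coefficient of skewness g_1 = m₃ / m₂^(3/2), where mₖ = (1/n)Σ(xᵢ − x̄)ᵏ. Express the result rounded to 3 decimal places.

x̄ = (14 + 9 + 14 + 9 + 3 + 4 + 2) / 7 = 7.8571
deviations (xᵢ − x̄): 6.1429, 1.1429, 6.1429, 1.1429, -4.8571, -3.8571, -5.8571
Σ(xᵢ − x̄)² = 150.8571 ⇒ m₂ = 150.8571/7 = 21.55102
Σ(xᵢ − x̄)³ = 93.6735 ⇒ m₃ = 93.6735/7 = 13.38192
m₂^(3/2) = 21.55102^(1.5) = 100.04647
g_1 = m₃ / m₂^(3/2) = 13.38192 / 100.04647 ≈ 0.134

0.134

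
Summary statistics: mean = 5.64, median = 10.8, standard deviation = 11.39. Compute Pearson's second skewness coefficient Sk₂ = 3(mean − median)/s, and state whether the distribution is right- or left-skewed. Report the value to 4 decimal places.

Sk₂ = 3(5.64 − 10.8) / 11.39 = 3 × -5.1600 / 11.39
    = -15.4800 / 11.39 ≈ -1.3591
Sk₂ < 0 ⇒ mean < median ⇒ left-skewed (negative skew).

-1.3591, left-skewed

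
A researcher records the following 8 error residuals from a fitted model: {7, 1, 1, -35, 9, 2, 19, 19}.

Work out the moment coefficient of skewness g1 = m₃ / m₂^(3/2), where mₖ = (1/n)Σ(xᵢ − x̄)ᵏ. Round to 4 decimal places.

-1.4258

x̄ = (7 + 1 + 1 - 35 + 9 + 2 + 19 + 19) / 8 = 2.8750
deviations (xᵢ − x̄): 4.1250, -1.8750, -1.8750, -37.8750, 6.1250, -0.8750, 16.1250, 16.1250
Σ(xᵢ − x̄)² = 2016.8750 ⇒ m₂ = 2016.8750/8 = 252.10938
Σ(xᵢ − x̄)³ = -45660.6563 ⇒ m₃ = -45660.6563/8 = -5707.58203
m₂^(3/2) = 252.10938^(1.5) = 4002.98068
g1 = m₃ / m₂^(3/2) = -5707.58203 / 4002.98068 ≈ -1.4258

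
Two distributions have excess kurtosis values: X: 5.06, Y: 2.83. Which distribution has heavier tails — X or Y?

Higher excess kurtosis ⇒ heavier tails relative to the normal distribution.
5.06 vs 2.83: the larger is 5.06, so X has heavier tails.

X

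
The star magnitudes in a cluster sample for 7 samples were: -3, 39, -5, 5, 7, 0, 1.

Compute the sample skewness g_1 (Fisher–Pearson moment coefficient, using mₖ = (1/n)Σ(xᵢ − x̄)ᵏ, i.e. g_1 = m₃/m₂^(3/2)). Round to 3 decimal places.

x̄ = (-3 + 39 - 5 + 5 + 7 + 0 + 1) / 7 = 6.2857
deviations (xᵢ − x̄): -9.2857, 32.7143, -11.2857, -1.2857, 0.7143, -6.2857, -5.2857
Σ(xᵢ − x̄)² = 1353.4286 ⇒ m₂ = 1353.4286/7 = 193.34694
Σ(xᵢ − x̄)³ = 32375.7551 ⇒ m₃ = 32375.7551/7 = 4625.10787
m₂^(3/2) = 193.34694^(1.5) = 2688.47468
g_1 = m₃ / m₂^(3/2) = 4625.10787 / 2688.47468 ≈ 1.720

1.720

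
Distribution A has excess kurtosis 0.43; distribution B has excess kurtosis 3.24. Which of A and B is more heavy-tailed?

B

Higher excess kurtosis ⇒ heavier tails relative to the normal distribution.
0.43 vs 3.24: the larger is 3.24, so B has heavier tails.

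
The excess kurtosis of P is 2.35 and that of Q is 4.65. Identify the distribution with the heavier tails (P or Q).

Higher excess kurtosis ⇒ heavier tails relative to the normal distribution.
2.35 vs 4.65: the larger is 4.65, so Q has heavier tails.

Q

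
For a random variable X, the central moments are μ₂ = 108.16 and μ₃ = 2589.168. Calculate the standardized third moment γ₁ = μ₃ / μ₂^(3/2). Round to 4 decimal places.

σ = √μ₂ = √108.16 = 10.40000
σ³ = μ₂^(3/2) = 1124.86400
γ₁ = μ₃/σ³ = 2589.168 / 1124.86400 ≈ 2.3018

2.3018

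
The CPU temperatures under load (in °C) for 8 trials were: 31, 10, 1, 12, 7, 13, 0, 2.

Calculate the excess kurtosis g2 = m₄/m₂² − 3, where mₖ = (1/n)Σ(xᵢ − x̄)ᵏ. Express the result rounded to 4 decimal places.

x̄ = 9.5000
Σ(xᵢ − x̄)² = 706.0000 ⇒ m₂ = 88.25000
Σ(xᵢ − x̄)⁴ = 230432.5000 ⇒ m₄ = 28804.06250
m₂² = 7788.06250
g2 = m₄/m₂² − 3 = 3.69849 − 3 ≈ 0.6985

0.6985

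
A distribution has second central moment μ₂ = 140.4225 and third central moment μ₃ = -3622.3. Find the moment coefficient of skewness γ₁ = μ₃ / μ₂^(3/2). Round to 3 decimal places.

σ = √μ₂ = √140.4225 = 11.85000
σ³ = μ₂^(3/2) = 1664.00663
γ₁ = μ₃/σ³ = -3622.3 / 1664.00663 ≈ -2.177

-2.177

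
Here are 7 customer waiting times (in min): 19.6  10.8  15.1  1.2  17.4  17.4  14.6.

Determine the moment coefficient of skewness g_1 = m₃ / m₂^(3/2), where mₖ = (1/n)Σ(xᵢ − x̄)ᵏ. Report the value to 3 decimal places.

-1.283

x̄ = (19.6 + 10.8 + 15.1 + 1.2 + 17.4 + 17.4 + 14.6) / 7 = 13.7286
deviations (xᵢ − x̄): 5.8714, -2.9286, 1.3714, -12.5286, 3.6714, 3.6714, 0.8714
Σ(xᵢ − x̄)² = 229.6143 ⇒ m₂ = 229.6143/7 = 32.80204
Σ(xᵢ − x̄)³ = -1687.0374 ⇒ m₃ = -1687.0374/7 = -241.00534
m₂^(3/2) = 32.80204^(1.5) = 187.86734
g_1 = m₃ / m₂^(3/2) = -241.00534 / 187.86734 ≈ -1.283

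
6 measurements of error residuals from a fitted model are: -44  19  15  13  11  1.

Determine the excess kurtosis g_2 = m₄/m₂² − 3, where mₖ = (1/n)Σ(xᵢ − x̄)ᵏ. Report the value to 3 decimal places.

x̄ = 2.5000
Σ(xᵢ − x̄)² = 2775.5000 ⇒ m₂ = 462.58333
Σ(xᵢ − x̄)⁴ = 4791239.3750 ⇒ m₄ = 798539.89583
m₂² = 213983.34028
g_2 = m₄/m₂² − 3 = 3.73179 − 3 ≈ 0.732

0.732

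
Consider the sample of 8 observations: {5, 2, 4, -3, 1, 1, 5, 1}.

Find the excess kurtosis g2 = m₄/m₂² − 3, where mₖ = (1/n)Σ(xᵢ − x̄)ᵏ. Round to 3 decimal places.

-0.421

x̄ = 2.0000
Σ(xᵢ − x̄)² = 50.0000 ⇒ m₂ = 6.25000
Σ(xᵢ − x̄)⁴ = 806.0000 ⇒ m₄ = 100.75000
m₂² = 39.06250
g2 = m₄/m₂² − 3 = 2.57920 − 3 ≈ -0.421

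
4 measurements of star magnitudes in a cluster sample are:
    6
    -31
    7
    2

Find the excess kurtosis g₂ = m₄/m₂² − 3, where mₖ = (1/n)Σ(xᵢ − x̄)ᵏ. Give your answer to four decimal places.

-0.7067

x̄ = -4.0000
Σ(xᵢ − x̄)² = 986.0000 ⇒ m₂ = 246.50000
Σ(xᵢ − x̄)⁴ = 557378.0000 ⇒ m₄ = 139344.50000
m₂² = 60762.25000
g₂ = m₄/m₂² − 3 = 2.29327 − 3 ≈ -0.7067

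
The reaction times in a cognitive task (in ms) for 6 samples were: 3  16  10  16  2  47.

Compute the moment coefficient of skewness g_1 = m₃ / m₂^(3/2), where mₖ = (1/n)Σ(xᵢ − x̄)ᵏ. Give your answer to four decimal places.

x̄ = (3 + 16 + 10 + 16 + 2 + 47) / 6 = 15.6667
deviations (xᵢ − x̄): -12.6667, 0.3333, -5.6667, 0.3333, -13.6667, 31.3333
Σ(xᵢ − x̄)² = 1361.3333 ⇒ m₂ = 1361.3333/6 = 226.88889
Σ(xᵢ − x̄)³ = 25995.5556 ⇒ m₃ = 25995.5556/6 = 4332.59259
m₂^(3/2) = 226.88889^(1.5) = 3417.58907
g_1 = m₃ / m₂^(3/2) = 4332.59259 / 3417.58907 ≈ 1.2677

1.2677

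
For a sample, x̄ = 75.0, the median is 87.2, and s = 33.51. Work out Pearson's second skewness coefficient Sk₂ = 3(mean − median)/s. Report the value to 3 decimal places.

Sk₂ = 3(75.0 − 87.2) / 33.51 = 3 × -12.2000 / 33.51
    = -36.6000 / 33.51 ≈ -1.092

-1.092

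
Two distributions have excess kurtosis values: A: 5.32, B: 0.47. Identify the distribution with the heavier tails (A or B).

A

Higher excess kurtosis ⇒ heavier tails relative to the normal distribution.
5.32 vs 0.47: the larger is 5.32, so A has heavier tails.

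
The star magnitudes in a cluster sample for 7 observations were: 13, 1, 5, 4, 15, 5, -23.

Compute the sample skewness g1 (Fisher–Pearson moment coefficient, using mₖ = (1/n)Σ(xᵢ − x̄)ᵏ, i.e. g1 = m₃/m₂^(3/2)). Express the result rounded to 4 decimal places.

-1.3408

x̄ = (13 + 1 + 5 + 4 + 15 + 5 - 23) / 7 = 2.8571
deviations (xᵢ − x̄): 10.1429, -1.8571, 2.1429, 1.1429, 12.1429, 2.1429, -25.8571
Σ(xᵢ − x̄)² = 932.8571 ⇒ m₂ = 932.8571/7 = 133.26531
Σ(xᵢ − x̄)³ = -14439.1837 ⇒ m₃ = -14439.1837/7 = -2062.74052
m₂^(3/2) = 133.26531^(1.5) = 1538.42260
g1 = m₃ / m₂^(3/2) = -2062.74052 / 1538.42260 ≈ -1.3408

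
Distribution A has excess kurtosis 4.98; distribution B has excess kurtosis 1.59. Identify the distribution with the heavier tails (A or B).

A

Higher excess kurtosis ⇒ heavier tails relative to the normal distribution.
4.98 vs 1.59: the larger is 4.98, so A has heavier tails.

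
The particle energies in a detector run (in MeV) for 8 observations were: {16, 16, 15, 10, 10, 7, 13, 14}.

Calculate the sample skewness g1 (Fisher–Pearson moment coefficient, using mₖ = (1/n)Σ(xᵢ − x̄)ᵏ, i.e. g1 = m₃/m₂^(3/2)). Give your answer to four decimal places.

-0.5188

x̄ = (16 + 16 + 15 + 10 + 10 + 7 + 13 + 14) / 8 = 12.6250
deviations (xᵢ − x̄): 3.3750, 3.3750, 2.3750, -2.6250, -2.6250, -5.6250, 0.3750, 1.3750
Σ(xᵢ − x̄)² = 75.8750 ⇒ m₂ = 75.8750/8 = 9.48438
Σ(xᵢ − x̄)³ = -121.2188 ⇒ m₃ = -121.2188/8 = -15.15234
m₂^(3/2) = 9.48438^(1.5) = 29.20876
g1 = m₃ / m₂^(3/2) = -15.15234 / 29.20876 ≈ -0.5188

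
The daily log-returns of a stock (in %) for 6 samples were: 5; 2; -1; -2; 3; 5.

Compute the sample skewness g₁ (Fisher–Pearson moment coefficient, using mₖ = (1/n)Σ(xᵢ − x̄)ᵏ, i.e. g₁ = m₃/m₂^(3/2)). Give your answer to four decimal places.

x̄ = (5 + 2 - 1 - 2 + 3 + 5) / 6 = 2.0000
deviations (xᵢ − x̄): 3.0000, 0.0000, -3.0000, -4.0000, 1.0000, 3.0000
Σ(xᵢ − x̄)² = 44.0000 ⇒ m₂ = 44.0000/6 = 7.33333
Σ(xᵢ − x̄)³ = -36.0000 ⇒ m₃ = -36.0000/6 = -6.00000
m₂^(3/2) = 7.33333^(1.5) = 19.85876
g₁ = m₃ / m₂^(3/2) = -6.00000 / 19.85876 ≈ -0.3021

-0.3021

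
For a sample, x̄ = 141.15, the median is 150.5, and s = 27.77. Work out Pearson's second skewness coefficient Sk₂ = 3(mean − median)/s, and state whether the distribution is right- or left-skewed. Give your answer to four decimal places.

-1.0101, left-skewed

Sk₂ = 3(141.15 − 150.5) / 27.77 = 3 × -9.3500 / 27.77
    = -28.0500 / 27.77 ≈ -1.0101
Sk₂ < 0 ⇒ mean < median ⇒ left-skewed (negative skew).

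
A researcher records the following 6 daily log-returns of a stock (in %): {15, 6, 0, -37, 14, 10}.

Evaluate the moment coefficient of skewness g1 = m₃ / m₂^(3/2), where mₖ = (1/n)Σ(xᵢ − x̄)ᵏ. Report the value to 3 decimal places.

x̄ = (15 + 6 + 0 - 37 + 14 + 10) / 6 = 1.3333
deviations (xᵢ − x̄): 13.6667, 4.6667, -1.3333, -38.3333, 12.6667, 8.6667
Σ(xᵢ − x̄)² = 1915.3333 ⇒ m₂ = 1915.3333/6 = 319.22222
Σ(xᵢ − x̄)³ = -50993.5556 ⇒ m₃ = -50993.5556/6 = -8498.92593
m₂^(3/2) = 319.22222^(1.5) = 5703.47674
g1 = m₃ / m₂^(3/2) = -8498.92593 / 5703.47674 ≈ -1.490

-1.490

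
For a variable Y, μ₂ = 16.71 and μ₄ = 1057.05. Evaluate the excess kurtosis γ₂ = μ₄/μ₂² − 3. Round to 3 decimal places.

0.786

μ₂² = 16.71² = 279.22410
μ₄/μ₂² = 1057.05 / 279.22410 = 3.78567
γ₂ = 3.78567 − 3 ≈ 0.786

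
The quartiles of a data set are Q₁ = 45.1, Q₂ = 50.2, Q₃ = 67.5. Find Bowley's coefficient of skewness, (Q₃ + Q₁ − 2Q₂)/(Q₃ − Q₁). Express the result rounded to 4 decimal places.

0.5446

numerator: Q₃ + Q₁ − 2Q₂ = 67.5 + 45.1 − 2×50.2 = 12.2000
denominator: Q₃ − Q₁ = 67.5 − 45.1 = 22.4000
Bowley skewness = 12.2000 / 22.4000 ≈ 0.5446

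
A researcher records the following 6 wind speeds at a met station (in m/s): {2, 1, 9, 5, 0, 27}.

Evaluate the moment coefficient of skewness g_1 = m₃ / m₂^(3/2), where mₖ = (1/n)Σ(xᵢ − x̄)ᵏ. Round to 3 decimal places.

1.415

x̄ = (2 + 1 + 9 + 5 + 0 + 27) / 6 = 7.3333
deviations (xᵢ − x̄): -5.3333, -6.3333, 1.6667, -2.3333, -7.3333, 19.6667
Σ(xᵢ − x̄)² = 517.3333 ⇒ m₂ = 517.3333/6 = 86.22222
Σ(xᵢ − x̄)³ = 6798.4444 ⇒ m₃ = 6798.4444/6 = 1133.07407
m₂^(3/2) = 86.22222^(1.5) = 800.62439
g_1 = m₃ / m₂^(3/2) = 1133.07407 / 800.62439 ≈ 1.415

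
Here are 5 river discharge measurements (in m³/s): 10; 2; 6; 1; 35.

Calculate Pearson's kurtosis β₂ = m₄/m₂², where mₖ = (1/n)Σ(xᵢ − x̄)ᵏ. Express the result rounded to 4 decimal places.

2.9271

x̄ = 10.8000
Σ(xᵢ − x̄)² = 782.8000 ⇒ m₂ = 156.56000
Σ(xᵢ − x̄)⁴ = 358726.0960 ⇒ m₄ = 71745.21920
m₂² = 24511.03360
β₂ = m₄/m₂² = 71745.21920 / 24511.03360 ≈ 2.9271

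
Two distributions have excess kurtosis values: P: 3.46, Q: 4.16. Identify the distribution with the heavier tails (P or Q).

Q

Higher excess kurtosis ⇒ heavier tails relative to the normal distribution.
3.46 vs 4.16: the larger is 4.16, so Q has heavier tails.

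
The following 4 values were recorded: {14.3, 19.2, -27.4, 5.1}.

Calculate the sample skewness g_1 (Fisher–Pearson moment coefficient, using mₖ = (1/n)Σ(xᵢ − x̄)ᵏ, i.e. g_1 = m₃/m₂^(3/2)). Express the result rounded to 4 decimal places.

-0.9023

x̄ = (14.3 + 19.2 - 27.4 + 5.1) / 4 = 2.8000
deviations (xᵢ − x̄): 11.5000, 16.4000, -30.2000, 2.3000
Σ(xᵢ − x̄)² = 1318.5400 ⇒ m₂ = 1318.5400/4 = 329.63500
Σ(xᵢ − x̄)³ = -21599.6220 ⇒ m₃ = -21599.6220/4 = -5399.90550
m₂^(3/2) = 329.63500^(1.5) = 5984.80462
g_1 = m₃ / m₂^(3/2) = -5399.90550 / 5984.80462 ≈ -0.9023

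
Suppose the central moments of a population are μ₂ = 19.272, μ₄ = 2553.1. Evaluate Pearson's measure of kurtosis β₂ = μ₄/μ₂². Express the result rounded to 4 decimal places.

6.8741

μ₂² = 19.272² = 371.40998
μ₄/μ₂² = 2553.1 / 371.40998 = 6.87407
β₂ ≈ 6.8741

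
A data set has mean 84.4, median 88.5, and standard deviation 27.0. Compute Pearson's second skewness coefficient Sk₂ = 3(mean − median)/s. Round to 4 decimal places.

Sk₂ = 3(84.4 − 88.5) / 27.0 = 3 × -4.1000 / 27.0
    = -12.3000 / 27.0 ≈ -0.4556

-0.4556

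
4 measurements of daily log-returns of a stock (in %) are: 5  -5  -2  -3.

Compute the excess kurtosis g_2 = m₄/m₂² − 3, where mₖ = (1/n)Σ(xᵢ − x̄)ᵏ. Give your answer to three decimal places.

x̄ = -1.2500
Σ(xᵢ − x̄)² = 56.7500 ⇒ m₂ = 14.18750
Σ(xᵢ − x̄)⁴ = 1733.3281 ⇒ m₄ = 433.33203
m₂² = 201.28516
g_2 = m₄/m₂² − 3 = 2.15283 − 3 ≈ -0.847

-0.847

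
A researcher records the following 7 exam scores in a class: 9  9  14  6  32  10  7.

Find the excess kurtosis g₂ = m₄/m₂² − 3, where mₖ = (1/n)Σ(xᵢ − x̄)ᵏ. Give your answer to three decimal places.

1.439

x̄ = 12.4286
Σ(xᵢ − x̄)² = 485.7143 ⇒ m₂ = 69.38776
Σ(xᵢ − x̄)⁴ = 149613.8426 ⇒ m₄ = 21373.40608
m₂² = 4814.66056
g₂ = m₄/m₂² − 3 = 4.43923 − 3 ≈ 1.439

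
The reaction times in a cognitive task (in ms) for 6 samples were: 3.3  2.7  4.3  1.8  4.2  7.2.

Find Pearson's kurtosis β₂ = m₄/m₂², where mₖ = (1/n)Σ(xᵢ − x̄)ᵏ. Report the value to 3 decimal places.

x̄ = 3.9167
Σ(xᵢ − x̄)² = 17.3483 ⇒ m₂ = 2.89139
Σ(xᵢ − x̄)⁴ = 138.6511 ⇒ m₄ = 23.10852
m₂² = 8.36013
β₂ = m₄/m₂² = 23.10852 / 8.36013 ≈ 2.764

2.764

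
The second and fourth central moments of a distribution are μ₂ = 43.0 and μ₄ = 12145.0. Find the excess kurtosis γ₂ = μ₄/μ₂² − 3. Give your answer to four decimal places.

3.5684

μ₂² = 43.0² = 1849.00000
μ₄/μ₂² = 12145.0 / 1849.00000 = 6.56842
γ₂ = 6.56842 − 3 ≈ 3.5684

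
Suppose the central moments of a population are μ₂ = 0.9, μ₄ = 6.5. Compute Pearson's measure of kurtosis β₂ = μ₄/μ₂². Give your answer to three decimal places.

8.025

μ₂² = 0.9² = 0.81000
μ₄/μ₂² = 6.5 / 0.81000 = 8.02469
β₂ ≈ 8.025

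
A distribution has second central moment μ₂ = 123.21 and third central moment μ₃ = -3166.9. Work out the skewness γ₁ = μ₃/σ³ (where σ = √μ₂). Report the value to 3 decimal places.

σ = √μ₂ = √123.21 = 11.10000
σ³ = μ₂^(3/2) = 1367.63100
γ₁ = μ₃/σ³ = -3166.9 / 1367.63100 ≈ -2.316

-2.316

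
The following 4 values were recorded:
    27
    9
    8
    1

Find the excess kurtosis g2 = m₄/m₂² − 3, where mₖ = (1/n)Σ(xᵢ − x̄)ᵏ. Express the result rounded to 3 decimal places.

-0.861

x̄ = 11.2500
Σ(xᵢ − x̄)² = 368.7500 ⇒ m₂ = 92.18750
Σ(xᵢ − x̄)⁴ = 72710.3281 ⇒ m₄ = 18177.58203
m₂² = 8498.53516
g2 = m₄/m₂² − 3 = 2.13891 − 3 ≈ -0.861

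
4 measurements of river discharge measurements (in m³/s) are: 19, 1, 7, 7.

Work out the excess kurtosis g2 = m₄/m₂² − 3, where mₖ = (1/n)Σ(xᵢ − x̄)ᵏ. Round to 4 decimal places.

x̄ = 8.5000
Σ(xᵢ − x̄)² = 171.0000 ⇒ m₂ = 42.75000
Σ(xᵢ − x̄)⁴ = 15329.2500 ⇒ m₄ = 3832.31250
m₂² = 1827.56250
g2 = m₄/m₂² − 3 = 2.09695 − 3 ≈ -0.9030

-0.9030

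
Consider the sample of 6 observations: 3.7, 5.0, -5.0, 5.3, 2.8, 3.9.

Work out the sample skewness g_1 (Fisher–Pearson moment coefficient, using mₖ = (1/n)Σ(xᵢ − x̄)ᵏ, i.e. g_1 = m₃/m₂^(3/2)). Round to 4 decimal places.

x̄ = (3.7 + 5.0 - 5.0 + 5.3 + 2.8 + 3.9) / 6 = 2.6167
deviations (xᵢ − x̄): 1.0833, 2.3833, -7.6167, 2.6833, 0.1833, 1.2833
Σ(xᵢ − x̄)² = 73.7483 ⇒ m₂ = 73.7483/6 = 12.29139
Σ(xᵢ − x̄)³ = -405.6204 ⇒ m₃ = -405.6204/6 = -67.60341
m₂^(3/2) = 12.29139^(1.5) = 43.09248
g_1 = m₃ / m₂^(3/2) = -67.60341 / 43.09248 ≈ -1.5688

-1.5688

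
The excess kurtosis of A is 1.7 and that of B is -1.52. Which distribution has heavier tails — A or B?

A

Higher excess kurtosis ⇒ heavier tails relative to the normal distribution.
1.7 vs -1.52: the larger is 1.7, so A has heavier tails. (A is leptokurtic — heavier-than-normal tails; the other is platykurtic.)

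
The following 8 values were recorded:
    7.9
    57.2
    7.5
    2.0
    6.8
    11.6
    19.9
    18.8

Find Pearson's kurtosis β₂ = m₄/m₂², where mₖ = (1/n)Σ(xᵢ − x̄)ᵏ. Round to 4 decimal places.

4.8489

x̄ = 16.4625
Σ(xᵢ − x̄)² = 2156.6388 ⇒ m₂ = 269.57984
Σ(xᵢ − x̄)⁴ = 2819108.4784 ⇒ m₄ = 352388.55980
m₂² = 72673.29216
β₂ = m₄/m₂² = 352388.55980 / 72673.29216 ≈ 4.8489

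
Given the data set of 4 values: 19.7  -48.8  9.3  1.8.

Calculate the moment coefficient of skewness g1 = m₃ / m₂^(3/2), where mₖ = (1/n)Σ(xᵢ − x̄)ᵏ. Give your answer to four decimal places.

-0.9545

x̄ = (19.7 - 48.8 + 9.3 + 1.8) / 4 = -4.5000
deviations (xᵢ − x̄): 24.2000, -44.3000, 13.8000, 6.3000
Σ(xᵢ − x̄)² = 2778.2600 ⇒ m₂ = 2778.2600/4 = 694.56500
Σ(xᵢ − x̄)³ = -69887.7000 ⇒ m₃ = -69887.7000/4 = -17471.92500
m₂^(3/2) = 694.56500^(1.5) = 18304.98352
g1 = m₃ / m₂^(3/2) = -17471.92500 / 18304.98352 ≈ -0.9545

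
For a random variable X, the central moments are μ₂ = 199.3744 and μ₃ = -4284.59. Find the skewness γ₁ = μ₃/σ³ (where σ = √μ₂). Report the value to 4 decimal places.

-1.5220

σ = √μ₂ = √199.3744 = 14.12000
σ³ = μ₂^(3/2) = 2815.16653
γ₁ = μ₃/σ³ = -4284.59 / 2815.16653 ≈ -1.5220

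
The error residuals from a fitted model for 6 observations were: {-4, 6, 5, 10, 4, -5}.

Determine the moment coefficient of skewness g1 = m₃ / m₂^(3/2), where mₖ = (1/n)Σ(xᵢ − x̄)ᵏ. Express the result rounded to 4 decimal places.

-0.3170

x̄ = (-4 + 6 + 5 + 10 + 4 - 5) / 6 = 2.6667
deviations (xᵢ − x̄): -6.6667, 3.3333, 2.3333, 7.3333, 1.3333, -7.6667
Σ(xᵢ − x̄)² = 175.3333 ⇒ m₂ = 175.3333/6 = 29.22222
Σ(xᵢ − x̄)³ = -300.4444 ⇒ m₃ = -300.4444/6 = -50.07407
m₂^(3/2) = 29.22222^(1.5) = 157.96827
g1 = m₃ / m₂^(3/2) = -50.07407 / 157.96827 ≈ -0.3170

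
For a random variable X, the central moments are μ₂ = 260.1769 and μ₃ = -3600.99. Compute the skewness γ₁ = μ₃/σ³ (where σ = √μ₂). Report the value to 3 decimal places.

-0.858

σ = √μ₂ = √260.1769 = 16.13000
σ³ = μ₂^(3/2) = 4196.65340
γ₁ = μ₃/σ³ = -3600.99 / 4196.65340 ≈ -0.858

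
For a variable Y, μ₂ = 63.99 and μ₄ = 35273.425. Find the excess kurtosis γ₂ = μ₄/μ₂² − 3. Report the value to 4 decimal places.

5.6144

μ₂² = 63.99² = 4094.72010
μ₄/μ₂² = 35273.425 / 4094.72010 = 8.61437
γ₂ = 8.61437 − 3 ≈ 5.6144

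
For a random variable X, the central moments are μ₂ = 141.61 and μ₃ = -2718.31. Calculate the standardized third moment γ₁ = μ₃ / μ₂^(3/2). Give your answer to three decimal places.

σ = √μ₂ = √141.61 = 11.90000
σ³ = μ₂^(3/2) = 1685.15900
γ₁ = μ₃/σ³ = -2718.31 / 1685.15900 ≈ -1.613

-1.613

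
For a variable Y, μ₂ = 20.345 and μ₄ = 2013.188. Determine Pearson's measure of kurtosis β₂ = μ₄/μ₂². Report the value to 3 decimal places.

μ₂² = 20.345² = 413.91903
μ₄/μ₂² = 2013.188 / 413.91903 = 4.86372
β₂ ≈ 4.864

4.864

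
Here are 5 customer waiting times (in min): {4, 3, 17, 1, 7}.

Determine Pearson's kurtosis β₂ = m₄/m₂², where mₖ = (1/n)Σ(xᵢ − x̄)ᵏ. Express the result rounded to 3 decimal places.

x̄ = 6.4000
Σ(xᵢ − x̄)² = 159.2000 ⇒ m₂ = 31.84000
Σ(xᵢ − x̄)⁴ = 13642.0160 ⇒ m₄ = 2728.40320
m₂² = 1013.78560
β₂ = m₄/m₂² = 2728.40320 / 1013.78560 ≈ 2.691

2.691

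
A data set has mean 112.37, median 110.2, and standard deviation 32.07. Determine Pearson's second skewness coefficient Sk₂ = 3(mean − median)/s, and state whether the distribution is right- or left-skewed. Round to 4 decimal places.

Sk₂ = 3(112.37 − 110.2) / 32.07 = 3 × 2.1700 / 32.07
    = 6.5100 / 32.07 ≈ 0.2030
Sk₂ > 0 ⇒ mean > median ⇒ right-skewed (positive skew).

0.2030, right-skewed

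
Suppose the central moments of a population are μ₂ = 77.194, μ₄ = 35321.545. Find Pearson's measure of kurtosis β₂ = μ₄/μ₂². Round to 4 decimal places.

μ₂² = 77.194² = 5958.91364
μ₄/μ₂² = 35321.545 / 5958.91364 = 5.92751
β₂ ≈ 5.9275

5.9275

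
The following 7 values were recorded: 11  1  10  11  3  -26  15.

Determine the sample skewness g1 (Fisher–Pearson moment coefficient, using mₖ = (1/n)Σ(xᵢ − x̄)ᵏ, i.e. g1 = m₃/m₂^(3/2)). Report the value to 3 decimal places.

x̄ = (11 + 1 + 10 + 11 + 3 - 26 + 15) / 7 = 3.5714
deviations (xᵢ − x̄): 7.4286, -2.5714, 6.4286, 7.4286, -0.5714, -29.5714, 11.4286
Σ(xᵢ − x̄)² = 1163.7143 ⇒ m₂ = 1163.7143/7 = 166.24490
Σ(xᵢ − x̄)³ = -23298.2449 ⇒ m₃ = -23298.2449/7 = -3328.32070
m₂^(3/2) = 166.24490^(1.5) = 2143.49507
g1 = m₃ / m₂^(3/2) = -3328.32070 / 2143.49507 ≈ -1.553

-1.553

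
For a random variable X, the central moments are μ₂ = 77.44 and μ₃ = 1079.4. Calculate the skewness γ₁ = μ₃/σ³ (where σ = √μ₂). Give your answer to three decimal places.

1.584

σ = √μ₂ = √77.44 = 8.80000
σ³ = μ₂^(3/2) = 681.47200
γ₁ = μ₃/σ³ = 1079.4 / 681.47200 ≈ 1.584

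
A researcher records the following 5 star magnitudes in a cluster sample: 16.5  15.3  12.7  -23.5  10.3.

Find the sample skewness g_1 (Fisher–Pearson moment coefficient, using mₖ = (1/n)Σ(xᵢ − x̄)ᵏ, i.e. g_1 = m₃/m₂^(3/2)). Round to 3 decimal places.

x̄ = (16.5 + 15.3 + 12.7 - 23.5 + 10.3) / 5 = 6.2600
deviations (xᵢ − x̄): 10.2400, 9.0400, 6.4400, -29.7600, 4.0400
Σ(xᵢ − x̄)² = 1130.0320 ⇒ m₂ = 1130.0320/5 = 226.00640
Σ(xᵢ − x̄)³ = -24211.6358 ⇒ m₃ = -24211.6358/5 = -4842.32717
m₂^(3/2) = 226.00640^(1.5) = 3397.66930
g_1 = m₃ / m₂^(3/2) = -4842.32717 / 3397.66930 ≈ -1.425

-1.425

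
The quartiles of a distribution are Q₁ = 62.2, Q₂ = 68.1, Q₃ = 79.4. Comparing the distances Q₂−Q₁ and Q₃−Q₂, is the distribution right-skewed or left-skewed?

right-skewed

Q₂ − Q₁ = 5.9;  Q₃ − Q₂ = 11.3
Q₃ − Q₂ > Q₂ − Q₁ ⇒ the upper half is more spread out ⇒ right-skewed.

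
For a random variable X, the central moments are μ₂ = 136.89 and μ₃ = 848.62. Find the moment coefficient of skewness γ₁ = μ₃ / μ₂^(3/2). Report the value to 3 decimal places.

0.530

σ = √μ₂ = √136.89 = 11.70000
σ³ = μ₂^(3/2) = 1601.61300
γ₁ = μ₃/σ³ = 848.62 / 1601.61300 ≈ 0.530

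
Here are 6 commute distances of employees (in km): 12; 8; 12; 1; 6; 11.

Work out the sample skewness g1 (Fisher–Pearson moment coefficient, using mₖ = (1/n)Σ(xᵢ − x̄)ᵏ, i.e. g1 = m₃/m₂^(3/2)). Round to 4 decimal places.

x̄ = (12 + 8 + 12 + 1 + 6 + 11) / 6 = 8.3333
deviations (xᵢ − x̄): 3.6667, -0.3333, 3.6667, -7.3333, -2.3333, 2.6667
Σ(xᵢ − x̄)² = 93.3333 ⇒ m₂ = 93.3333/6 = 15.55556
Σ(xᵢ − x̄)³ = -289.5556 ⇒ m₃ = -289.5556/6 = -48.25926
m₂^(3/2) = 15.55556^(1.5) = 61.35194
g1 = m₃ / m₂^(3/2) = -48.25926 / 61.35194 ≈ -0.7866

-0.7866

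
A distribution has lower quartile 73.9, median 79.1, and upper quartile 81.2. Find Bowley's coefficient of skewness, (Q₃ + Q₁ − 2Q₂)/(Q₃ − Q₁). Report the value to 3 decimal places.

numerator: Q₃ + Q₁ − 2Q₂ = 81.2 + 73.9 − 2×79.1 = -3.1000
denominator: Q₃ − Q₁ = 81.2 − 73.9 = 7.3000
Bowley skewness = -3.1000 / 7.3000 ≈ -0.425

-0.425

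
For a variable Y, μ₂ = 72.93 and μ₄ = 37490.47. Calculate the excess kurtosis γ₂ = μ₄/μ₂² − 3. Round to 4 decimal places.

4.0487

μ₂² = 72.93² = 5318.78490
μ₄/μ₂² = 37490.47 / 5318.78490 = 7.04869
γ₂ = 7.04869 − 3 ≈ 4.0487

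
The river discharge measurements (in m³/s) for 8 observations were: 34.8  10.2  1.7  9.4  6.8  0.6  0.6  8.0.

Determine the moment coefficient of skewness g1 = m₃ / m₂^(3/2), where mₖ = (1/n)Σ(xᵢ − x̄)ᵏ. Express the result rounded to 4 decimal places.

x̄ = (34.8 + 10.2 + 1.7 + 9.4 + 6.8 + 0.6 + 0.6 + 8.0) / 8 = 9.0125
deviations (xᵢ − x̄): 25.7875, 1.1875, -7.3125, 0.3875, -2.2125, -8.4125, -8.4125, -1.0125
Σ(xᵢ − x̄)² = 867.4887 ⇒ m₂ = 867.4887/8 = 108.43609
Σ(xᵢ − x̄)³ = 15556.7002 ⇒ m₃ = 15556.7002/8 = 1944.58752
m₂^(3/2) = 108.43609^(1.5) = 1129.17381
g1 = m₃ / m₂^(3/2) = 1944.58752 / 1129.17381 ≈ 1.7221

1.7221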